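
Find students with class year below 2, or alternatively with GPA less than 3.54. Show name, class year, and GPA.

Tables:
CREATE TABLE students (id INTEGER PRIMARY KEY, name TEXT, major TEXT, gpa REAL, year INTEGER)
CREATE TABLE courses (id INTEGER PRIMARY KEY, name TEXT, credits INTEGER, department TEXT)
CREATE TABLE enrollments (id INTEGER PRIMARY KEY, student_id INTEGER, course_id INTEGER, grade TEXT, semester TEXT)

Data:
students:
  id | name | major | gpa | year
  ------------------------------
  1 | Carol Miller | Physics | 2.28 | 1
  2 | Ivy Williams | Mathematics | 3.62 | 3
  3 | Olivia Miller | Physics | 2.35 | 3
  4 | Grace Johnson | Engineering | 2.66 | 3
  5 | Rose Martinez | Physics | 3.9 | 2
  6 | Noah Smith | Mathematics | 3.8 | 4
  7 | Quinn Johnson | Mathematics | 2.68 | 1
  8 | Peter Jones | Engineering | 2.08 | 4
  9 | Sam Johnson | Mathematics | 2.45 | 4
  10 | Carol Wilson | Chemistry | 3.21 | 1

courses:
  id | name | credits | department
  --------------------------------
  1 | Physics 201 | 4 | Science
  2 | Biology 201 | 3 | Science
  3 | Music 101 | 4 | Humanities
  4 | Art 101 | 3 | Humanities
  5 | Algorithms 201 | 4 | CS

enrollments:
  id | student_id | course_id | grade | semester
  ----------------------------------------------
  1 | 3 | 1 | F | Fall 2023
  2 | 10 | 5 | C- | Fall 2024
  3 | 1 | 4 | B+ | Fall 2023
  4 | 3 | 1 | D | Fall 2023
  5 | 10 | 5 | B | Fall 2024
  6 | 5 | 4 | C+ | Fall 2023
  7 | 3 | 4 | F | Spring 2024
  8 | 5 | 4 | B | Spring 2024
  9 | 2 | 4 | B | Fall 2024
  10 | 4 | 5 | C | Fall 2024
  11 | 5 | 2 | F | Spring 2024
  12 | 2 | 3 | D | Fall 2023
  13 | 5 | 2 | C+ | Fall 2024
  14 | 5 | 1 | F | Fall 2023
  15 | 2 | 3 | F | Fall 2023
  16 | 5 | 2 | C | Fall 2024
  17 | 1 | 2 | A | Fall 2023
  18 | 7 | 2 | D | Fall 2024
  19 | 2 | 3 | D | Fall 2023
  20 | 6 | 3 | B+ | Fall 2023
SELECT name, year, gpa FROM students WHERE year < 2 OR gpa < 3.54

Execution result:
name | year | gpa
Carol Miller | 1 | 2.28
Olivia Miller | 3 | 2.35
Grace Johnson | 3 | 2.66
Quinn Johnson | 1 | 2.68
Peter Jones | 4 | 2.08
Sam Johnson | 4 | 2.45
Carol Wilson | 1 | 3.21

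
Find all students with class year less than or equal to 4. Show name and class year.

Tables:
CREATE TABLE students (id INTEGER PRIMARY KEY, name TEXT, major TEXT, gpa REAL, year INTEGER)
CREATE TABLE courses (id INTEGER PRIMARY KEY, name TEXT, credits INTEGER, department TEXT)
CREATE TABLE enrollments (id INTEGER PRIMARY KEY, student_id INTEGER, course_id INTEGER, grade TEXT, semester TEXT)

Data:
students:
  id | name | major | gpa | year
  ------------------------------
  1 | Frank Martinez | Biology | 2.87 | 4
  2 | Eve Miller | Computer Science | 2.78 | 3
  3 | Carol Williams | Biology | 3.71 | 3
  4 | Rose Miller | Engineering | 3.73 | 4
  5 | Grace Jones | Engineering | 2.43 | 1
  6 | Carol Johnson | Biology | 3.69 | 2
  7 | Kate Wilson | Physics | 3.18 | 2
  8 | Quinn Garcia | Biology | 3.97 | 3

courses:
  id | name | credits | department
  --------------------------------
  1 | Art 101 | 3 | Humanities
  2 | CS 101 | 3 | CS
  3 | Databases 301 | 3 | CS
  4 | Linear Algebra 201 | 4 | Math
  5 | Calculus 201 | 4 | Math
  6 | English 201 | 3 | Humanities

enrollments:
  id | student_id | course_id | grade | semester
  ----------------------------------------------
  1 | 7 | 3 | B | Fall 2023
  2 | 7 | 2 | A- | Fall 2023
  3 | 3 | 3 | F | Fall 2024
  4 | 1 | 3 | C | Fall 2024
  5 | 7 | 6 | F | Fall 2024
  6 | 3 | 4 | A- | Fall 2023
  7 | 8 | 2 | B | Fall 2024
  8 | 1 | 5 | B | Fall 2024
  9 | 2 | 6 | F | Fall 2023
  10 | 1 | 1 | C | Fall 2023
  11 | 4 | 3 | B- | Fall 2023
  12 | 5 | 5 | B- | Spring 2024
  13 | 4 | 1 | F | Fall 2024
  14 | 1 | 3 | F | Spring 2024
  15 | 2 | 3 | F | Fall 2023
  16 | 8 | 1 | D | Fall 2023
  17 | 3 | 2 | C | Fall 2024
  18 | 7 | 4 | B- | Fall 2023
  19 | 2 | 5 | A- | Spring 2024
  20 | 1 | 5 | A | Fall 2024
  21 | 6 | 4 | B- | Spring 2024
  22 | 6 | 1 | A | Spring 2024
SELECT name, year FROM students WHERE year <= 4

Execution result:
name | year
Frank Martinez | 4
Eve Miller | 3
Carol Williams | 3
Rose Miller | 4
Grace Jones | 1
Carol Johnson | 2
Kate Wilson | 2
Quinn Garcia | 3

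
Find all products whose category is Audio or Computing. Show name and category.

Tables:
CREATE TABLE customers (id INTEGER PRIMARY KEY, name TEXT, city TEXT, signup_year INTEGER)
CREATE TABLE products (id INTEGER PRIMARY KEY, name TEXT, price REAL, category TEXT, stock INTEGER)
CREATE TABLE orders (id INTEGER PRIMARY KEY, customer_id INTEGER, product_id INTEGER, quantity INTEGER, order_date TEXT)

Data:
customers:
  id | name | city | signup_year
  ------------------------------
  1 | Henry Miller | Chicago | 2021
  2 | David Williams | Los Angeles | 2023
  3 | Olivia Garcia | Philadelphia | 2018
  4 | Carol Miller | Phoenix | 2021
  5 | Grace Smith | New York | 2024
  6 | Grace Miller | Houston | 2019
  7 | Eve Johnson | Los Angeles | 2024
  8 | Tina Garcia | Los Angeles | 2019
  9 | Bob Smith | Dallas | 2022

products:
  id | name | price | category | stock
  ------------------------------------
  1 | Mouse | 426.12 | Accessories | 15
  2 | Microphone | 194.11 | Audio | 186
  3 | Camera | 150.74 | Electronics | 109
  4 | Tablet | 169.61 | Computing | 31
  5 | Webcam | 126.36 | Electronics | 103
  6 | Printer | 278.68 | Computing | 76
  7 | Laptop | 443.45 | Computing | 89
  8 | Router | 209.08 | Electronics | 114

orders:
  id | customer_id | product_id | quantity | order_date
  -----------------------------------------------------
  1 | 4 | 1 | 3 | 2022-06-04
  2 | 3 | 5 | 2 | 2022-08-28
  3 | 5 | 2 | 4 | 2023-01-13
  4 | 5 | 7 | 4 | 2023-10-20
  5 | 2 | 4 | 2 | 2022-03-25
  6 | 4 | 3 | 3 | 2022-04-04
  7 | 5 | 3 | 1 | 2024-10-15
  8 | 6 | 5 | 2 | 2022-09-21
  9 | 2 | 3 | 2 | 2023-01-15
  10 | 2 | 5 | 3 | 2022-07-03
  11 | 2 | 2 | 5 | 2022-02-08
SELECT name, category FROM products WHERE category IN ('Audio', 'Computing')

Execution result:
name | category
Microphone | Audio
Tablet | Computing
Printer | Computing
Laptop | Computing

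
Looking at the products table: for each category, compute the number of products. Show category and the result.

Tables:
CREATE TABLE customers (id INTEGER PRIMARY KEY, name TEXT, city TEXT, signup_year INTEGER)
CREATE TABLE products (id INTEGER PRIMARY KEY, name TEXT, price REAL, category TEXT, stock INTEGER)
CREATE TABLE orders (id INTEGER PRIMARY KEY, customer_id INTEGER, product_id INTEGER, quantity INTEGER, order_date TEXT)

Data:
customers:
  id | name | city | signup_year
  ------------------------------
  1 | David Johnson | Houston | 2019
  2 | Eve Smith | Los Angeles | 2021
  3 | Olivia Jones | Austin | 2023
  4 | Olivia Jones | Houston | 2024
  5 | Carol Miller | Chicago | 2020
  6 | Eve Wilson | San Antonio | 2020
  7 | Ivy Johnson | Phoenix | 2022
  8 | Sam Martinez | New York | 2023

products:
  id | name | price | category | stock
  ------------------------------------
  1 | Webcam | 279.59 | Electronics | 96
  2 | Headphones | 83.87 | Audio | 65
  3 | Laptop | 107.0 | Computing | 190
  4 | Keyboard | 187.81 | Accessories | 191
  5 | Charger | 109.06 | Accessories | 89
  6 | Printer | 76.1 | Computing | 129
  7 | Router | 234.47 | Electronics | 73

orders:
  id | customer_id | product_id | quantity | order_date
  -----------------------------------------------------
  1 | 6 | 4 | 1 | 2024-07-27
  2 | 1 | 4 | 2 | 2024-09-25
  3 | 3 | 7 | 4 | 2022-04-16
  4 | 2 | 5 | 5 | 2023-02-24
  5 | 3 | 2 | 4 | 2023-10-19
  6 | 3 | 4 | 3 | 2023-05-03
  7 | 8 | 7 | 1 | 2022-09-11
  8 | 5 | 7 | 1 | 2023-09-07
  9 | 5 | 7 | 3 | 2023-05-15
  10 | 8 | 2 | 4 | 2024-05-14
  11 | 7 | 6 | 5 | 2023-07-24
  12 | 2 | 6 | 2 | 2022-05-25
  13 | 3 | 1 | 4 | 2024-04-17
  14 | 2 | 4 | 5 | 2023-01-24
SELECT category, COUNT(*) AS n FROM products GROUP BY category

Execution result:
category | n
Accessories | 2
Audio | 1
Computing | 2
Electronics | 2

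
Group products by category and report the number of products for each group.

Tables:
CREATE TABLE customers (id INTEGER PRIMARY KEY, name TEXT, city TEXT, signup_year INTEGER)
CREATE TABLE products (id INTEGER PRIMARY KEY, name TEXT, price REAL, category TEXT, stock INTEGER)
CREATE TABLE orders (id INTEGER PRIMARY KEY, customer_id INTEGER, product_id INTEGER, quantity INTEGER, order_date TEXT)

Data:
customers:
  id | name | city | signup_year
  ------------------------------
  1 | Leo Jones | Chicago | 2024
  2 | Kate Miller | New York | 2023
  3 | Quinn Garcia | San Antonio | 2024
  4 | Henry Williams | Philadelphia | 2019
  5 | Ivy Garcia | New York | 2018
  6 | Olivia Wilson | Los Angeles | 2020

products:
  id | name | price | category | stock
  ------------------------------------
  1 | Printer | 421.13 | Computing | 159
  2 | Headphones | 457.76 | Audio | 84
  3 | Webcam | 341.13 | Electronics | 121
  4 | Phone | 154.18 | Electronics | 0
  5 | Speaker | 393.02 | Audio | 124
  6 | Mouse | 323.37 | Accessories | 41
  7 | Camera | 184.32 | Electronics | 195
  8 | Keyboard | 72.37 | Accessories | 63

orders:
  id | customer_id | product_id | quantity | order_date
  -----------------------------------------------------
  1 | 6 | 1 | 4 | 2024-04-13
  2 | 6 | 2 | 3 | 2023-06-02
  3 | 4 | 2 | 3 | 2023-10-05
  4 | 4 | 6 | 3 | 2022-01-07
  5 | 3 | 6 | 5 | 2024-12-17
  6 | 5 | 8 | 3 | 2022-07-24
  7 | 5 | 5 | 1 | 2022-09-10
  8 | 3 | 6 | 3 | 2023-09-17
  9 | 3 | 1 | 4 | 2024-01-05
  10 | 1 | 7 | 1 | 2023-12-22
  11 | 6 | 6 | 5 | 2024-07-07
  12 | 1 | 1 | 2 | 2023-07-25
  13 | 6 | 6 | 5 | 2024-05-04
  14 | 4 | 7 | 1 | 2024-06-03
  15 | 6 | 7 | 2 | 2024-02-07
SELECT category, COUNT(*) AS n FROM products GROUP BY category

Execution result:
category | n
Accessories | 2
Audio | 2
Computing | 1
Electronics | 3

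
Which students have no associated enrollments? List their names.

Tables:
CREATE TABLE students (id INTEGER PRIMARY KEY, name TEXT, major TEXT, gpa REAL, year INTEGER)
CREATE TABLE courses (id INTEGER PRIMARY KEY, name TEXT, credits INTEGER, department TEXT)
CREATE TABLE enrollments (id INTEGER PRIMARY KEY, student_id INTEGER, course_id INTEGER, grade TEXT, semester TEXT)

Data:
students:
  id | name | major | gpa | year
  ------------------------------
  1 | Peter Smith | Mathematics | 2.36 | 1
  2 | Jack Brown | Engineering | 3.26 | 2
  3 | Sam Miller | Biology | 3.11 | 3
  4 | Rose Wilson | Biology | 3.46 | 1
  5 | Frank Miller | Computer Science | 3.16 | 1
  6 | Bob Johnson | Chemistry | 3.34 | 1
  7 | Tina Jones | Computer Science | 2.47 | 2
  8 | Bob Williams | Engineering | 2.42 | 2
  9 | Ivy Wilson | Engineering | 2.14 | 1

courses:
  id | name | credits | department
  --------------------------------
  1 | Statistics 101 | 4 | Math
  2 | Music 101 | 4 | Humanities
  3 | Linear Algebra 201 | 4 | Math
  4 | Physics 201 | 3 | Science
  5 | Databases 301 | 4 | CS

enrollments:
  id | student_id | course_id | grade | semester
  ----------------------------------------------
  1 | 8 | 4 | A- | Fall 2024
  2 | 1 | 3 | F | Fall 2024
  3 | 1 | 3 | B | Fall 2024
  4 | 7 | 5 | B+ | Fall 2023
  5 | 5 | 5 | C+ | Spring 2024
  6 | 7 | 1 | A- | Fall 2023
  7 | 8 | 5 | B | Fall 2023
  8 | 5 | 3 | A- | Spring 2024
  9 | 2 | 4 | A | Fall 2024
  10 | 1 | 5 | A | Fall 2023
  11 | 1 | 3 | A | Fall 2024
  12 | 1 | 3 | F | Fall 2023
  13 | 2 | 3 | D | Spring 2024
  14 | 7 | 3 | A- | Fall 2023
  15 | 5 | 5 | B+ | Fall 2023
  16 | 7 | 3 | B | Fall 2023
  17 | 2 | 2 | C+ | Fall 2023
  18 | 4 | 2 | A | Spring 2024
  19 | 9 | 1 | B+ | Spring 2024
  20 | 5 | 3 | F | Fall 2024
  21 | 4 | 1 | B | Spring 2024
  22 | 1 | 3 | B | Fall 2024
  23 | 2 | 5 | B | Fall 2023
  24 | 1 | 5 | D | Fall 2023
SELECT p.name FROM students p LEFT JOIN enrollments c ON c.student_id = p.id WHERE c.id IS NULL

Execution result:
name
Sam Miller
Bob Johnson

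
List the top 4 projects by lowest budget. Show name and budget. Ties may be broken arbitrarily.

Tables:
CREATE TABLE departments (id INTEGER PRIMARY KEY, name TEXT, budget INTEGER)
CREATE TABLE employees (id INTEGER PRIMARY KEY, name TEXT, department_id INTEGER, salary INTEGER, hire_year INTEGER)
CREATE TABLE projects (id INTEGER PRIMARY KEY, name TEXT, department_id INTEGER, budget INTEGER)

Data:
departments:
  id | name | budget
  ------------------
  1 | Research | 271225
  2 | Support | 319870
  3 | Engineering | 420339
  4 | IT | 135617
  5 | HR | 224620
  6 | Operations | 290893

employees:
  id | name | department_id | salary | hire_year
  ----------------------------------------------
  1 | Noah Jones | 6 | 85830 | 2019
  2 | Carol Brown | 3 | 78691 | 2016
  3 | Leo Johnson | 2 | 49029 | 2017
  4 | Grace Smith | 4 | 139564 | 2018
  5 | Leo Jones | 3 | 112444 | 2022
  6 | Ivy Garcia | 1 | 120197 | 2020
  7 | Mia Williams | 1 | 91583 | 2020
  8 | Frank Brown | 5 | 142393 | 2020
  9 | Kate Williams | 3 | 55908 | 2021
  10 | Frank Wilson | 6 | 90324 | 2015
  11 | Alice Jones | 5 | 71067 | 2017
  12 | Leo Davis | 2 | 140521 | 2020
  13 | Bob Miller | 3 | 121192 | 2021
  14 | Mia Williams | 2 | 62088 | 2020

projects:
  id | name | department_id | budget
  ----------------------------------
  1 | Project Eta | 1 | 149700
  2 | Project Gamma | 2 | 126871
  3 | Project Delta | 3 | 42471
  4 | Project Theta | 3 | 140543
SELECT name, budget FROM projects ORDER BY budget ASC LIMIT 4

Execution result:
name | budget
Project Delta | 42471
Project Gamma | 126871
Project Theta | 140543
Project Eta | 149700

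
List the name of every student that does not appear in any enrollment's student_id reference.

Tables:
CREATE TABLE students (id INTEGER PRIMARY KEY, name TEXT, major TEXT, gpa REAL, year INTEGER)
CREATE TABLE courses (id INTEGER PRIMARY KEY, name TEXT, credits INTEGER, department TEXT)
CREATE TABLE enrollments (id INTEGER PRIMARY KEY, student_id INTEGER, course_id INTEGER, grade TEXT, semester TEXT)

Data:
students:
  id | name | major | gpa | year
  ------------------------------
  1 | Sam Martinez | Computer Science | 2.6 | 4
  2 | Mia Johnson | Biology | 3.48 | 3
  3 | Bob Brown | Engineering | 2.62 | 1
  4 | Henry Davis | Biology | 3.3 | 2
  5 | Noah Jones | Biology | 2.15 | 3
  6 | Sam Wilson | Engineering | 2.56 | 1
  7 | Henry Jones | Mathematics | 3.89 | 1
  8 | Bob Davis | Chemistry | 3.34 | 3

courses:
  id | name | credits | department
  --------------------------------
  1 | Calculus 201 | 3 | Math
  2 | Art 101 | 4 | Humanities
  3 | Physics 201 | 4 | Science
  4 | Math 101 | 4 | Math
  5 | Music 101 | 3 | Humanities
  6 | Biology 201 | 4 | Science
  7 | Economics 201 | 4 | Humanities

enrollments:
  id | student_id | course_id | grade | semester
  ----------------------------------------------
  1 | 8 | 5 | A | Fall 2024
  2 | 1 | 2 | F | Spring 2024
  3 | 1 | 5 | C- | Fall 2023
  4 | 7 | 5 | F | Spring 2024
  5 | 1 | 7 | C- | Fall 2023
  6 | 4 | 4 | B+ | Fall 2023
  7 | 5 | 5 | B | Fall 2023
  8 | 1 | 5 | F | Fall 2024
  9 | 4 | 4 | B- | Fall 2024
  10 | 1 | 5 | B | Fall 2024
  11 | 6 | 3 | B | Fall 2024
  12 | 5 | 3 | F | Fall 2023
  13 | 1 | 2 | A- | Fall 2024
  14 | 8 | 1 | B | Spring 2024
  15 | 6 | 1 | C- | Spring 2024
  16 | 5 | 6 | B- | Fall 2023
SELECT p.name FROM students p LEFT JOIN enrollments c ON c.student_id = p.id WHERE c.id IS NULL

Execution result:
name
Mia Johnson
Bob Brown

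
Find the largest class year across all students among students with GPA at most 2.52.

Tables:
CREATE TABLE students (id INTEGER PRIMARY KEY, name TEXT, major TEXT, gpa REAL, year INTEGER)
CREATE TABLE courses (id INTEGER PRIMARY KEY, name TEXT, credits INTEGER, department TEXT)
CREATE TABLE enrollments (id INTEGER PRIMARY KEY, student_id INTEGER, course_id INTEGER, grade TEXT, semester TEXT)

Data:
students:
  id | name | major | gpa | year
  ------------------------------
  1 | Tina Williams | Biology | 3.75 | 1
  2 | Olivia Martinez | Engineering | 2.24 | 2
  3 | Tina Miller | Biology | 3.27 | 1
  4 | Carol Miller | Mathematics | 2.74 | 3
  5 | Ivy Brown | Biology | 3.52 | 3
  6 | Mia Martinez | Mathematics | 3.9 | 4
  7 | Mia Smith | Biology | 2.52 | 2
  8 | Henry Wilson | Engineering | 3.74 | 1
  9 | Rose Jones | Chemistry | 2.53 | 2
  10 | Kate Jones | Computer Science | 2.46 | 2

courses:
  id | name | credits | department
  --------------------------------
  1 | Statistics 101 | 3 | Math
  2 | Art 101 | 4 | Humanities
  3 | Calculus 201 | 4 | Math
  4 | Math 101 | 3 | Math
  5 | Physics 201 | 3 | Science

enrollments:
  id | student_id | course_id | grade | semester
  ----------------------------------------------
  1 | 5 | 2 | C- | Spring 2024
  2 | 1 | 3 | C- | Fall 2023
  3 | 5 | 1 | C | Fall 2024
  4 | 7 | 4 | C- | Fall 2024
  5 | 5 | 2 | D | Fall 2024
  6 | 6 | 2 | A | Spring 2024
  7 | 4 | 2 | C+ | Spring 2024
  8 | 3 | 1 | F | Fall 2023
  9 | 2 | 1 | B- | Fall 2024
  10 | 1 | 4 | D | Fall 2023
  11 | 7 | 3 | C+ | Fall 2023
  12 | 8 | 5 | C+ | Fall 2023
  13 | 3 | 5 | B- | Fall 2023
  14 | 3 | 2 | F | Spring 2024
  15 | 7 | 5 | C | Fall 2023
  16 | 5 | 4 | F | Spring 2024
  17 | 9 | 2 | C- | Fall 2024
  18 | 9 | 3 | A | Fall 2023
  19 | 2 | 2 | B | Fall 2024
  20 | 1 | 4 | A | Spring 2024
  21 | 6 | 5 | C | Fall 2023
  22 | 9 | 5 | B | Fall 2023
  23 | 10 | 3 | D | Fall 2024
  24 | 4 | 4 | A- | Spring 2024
SELECT MAX(year) FROM students WHERE gpa <= 2.52

Execution result:
2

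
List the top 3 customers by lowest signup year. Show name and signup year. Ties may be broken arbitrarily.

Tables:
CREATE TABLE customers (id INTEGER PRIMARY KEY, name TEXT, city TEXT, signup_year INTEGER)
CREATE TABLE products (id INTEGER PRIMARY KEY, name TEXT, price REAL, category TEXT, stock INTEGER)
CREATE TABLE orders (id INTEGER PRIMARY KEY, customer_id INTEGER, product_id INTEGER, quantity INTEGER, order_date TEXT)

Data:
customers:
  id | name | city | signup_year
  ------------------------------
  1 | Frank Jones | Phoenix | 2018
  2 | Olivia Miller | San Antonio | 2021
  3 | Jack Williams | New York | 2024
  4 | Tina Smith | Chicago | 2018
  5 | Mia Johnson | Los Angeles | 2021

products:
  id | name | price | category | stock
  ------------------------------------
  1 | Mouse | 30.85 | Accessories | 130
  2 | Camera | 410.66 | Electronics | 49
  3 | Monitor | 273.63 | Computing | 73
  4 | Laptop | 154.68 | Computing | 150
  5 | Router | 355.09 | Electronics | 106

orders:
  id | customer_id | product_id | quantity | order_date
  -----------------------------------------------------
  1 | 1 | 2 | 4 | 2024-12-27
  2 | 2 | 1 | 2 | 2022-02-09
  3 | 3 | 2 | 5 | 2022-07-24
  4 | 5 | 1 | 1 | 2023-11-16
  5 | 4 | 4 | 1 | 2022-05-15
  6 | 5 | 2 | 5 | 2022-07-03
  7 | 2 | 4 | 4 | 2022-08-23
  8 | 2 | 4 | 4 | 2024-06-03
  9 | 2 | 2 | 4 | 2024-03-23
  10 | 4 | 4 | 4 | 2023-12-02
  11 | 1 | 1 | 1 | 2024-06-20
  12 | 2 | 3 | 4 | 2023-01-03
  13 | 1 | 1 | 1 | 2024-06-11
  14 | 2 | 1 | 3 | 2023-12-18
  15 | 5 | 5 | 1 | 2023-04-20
SELECT name, signup_year FROM customers ORDER BY signup_year ASC LIMIT 3

Execution result:
name | signup_year
Frank Jones | 2018
Tina Smith | 2018
Olivia Miller | 2021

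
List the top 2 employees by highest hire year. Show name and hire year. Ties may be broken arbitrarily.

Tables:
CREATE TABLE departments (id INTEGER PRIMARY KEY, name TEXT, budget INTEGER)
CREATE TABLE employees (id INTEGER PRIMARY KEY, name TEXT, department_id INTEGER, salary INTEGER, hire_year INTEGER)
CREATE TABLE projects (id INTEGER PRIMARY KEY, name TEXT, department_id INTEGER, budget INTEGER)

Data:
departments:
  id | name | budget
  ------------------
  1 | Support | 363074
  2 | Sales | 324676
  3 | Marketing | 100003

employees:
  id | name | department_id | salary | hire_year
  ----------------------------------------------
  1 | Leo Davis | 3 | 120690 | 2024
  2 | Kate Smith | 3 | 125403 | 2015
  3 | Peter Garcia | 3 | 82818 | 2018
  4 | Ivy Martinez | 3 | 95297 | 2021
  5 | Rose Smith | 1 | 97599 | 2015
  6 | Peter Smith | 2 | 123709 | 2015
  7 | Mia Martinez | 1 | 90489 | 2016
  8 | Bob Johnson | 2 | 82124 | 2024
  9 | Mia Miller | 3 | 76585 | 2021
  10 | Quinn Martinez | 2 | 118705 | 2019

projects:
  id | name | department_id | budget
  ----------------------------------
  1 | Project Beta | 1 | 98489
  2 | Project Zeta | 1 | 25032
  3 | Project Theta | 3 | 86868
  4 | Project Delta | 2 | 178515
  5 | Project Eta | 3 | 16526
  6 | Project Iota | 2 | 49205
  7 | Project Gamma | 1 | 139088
SELECT name, hire_year FROM employees ORDER BY hire_year DESC LIMIT 2

Execution result:
name | hire_year
Leo Davis | 2024
Bob Johnson | 2024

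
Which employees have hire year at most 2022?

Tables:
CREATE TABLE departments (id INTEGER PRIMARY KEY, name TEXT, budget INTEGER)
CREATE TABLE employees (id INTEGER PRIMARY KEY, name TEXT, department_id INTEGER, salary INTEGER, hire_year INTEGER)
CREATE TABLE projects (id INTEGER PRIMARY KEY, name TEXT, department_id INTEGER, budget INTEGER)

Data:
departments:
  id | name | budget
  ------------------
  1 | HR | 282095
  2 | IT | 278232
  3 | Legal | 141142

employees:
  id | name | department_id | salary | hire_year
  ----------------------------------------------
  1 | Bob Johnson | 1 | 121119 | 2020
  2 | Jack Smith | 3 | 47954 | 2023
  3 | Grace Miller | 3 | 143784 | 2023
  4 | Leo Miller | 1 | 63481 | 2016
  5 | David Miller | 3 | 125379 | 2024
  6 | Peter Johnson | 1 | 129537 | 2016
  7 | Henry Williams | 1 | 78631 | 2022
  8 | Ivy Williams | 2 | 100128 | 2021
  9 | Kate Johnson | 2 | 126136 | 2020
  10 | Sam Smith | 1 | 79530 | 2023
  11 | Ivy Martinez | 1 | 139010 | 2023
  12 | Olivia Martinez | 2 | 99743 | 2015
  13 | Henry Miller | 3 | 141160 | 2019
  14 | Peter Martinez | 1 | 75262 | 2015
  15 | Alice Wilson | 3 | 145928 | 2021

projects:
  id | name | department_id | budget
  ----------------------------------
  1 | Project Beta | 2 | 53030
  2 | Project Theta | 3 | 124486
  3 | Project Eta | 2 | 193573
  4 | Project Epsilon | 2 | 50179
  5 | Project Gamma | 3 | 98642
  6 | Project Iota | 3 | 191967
SELECT name, hire_year FROM employees WHERE hire_year <= 2022

Execution result:
name | hire_year
Bob Johnson | 2020
Leo Miller | 2016
Peter Johnson | 2016
Henry Williams | 2022
Ivy Williams | 2021
Kate Johnson | 2020
Olivia Martinez | 2015
Henry Miller | 2019
Peter Martinez | 2015
Alice Wilson | 2021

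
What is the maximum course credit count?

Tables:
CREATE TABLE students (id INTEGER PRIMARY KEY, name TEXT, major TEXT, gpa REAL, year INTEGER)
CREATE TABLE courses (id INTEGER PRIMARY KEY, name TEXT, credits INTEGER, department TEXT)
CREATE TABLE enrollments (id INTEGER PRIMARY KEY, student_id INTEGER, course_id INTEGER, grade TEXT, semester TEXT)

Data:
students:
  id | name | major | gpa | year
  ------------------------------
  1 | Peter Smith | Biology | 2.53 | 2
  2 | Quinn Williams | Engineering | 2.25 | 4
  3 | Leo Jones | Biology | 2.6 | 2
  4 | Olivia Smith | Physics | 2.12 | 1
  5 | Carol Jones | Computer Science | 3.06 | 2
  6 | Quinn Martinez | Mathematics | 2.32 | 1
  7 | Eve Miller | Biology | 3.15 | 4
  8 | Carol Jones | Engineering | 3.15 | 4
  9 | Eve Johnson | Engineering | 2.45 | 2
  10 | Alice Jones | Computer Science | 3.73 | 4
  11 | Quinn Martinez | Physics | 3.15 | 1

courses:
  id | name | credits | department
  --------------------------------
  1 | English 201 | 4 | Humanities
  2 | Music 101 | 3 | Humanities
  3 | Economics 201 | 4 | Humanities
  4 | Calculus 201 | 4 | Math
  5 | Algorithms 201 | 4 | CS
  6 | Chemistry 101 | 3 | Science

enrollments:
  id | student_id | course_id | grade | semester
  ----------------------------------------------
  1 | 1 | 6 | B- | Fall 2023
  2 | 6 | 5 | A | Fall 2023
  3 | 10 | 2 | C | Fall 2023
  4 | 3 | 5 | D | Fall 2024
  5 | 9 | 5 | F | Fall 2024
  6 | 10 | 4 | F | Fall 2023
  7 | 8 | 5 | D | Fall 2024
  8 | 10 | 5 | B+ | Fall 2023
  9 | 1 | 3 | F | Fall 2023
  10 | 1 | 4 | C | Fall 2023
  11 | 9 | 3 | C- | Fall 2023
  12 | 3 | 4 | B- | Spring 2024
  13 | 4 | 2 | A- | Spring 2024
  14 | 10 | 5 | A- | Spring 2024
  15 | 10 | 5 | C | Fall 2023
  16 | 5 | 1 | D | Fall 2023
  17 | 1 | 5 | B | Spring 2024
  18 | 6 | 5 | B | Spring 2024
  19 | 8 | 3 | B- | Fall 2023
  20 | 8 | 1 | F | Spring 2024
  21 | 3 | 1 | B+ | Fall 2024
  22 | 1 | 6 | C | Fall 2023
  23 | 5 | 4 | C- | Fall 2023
SELECT MAX(credits) FROM courses

Execution result:
4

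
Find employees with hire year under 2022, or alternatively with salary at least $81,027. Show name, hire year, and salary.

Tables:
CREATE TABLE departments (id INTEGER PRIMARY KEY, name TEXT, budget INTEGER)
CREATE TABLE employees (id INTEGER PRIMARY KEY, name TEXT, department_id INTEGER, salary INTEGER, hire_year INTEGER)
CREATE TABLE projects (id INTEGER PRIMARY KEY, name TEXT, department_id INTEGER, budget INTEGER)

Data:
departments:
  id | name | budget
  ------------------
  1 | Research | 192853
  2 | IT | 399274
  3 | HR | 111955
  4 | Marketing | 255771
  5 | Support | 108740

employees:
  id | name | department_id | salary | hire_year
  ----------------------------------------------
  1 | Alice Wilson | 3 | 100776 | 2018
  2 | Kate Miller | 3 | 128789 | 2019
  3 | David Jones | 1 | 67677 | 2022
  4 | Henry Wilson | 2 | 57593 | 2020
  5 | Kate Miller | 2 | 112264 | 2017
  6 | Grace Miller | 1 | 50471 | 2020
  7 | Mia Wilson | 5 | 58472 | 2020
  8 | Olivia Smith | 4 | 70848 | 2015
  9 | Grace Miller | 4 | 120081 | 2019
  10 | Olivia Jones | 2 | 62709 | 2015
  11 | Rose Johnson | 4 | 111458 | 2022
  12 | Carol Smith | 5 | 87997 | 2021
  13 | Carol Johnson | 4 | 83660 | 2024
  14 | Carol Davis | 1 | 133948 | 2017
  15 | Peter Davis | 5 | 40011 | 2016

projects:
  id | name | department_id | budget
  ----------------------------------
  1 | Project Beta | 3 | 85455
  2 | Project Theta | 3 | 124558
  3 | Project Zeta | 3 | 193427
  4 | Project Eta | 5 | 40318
SELECT name, hire_year, salary FROM employees WHERE hire_year < 2022 OR salary >= 81027

Execution result:
name | hire_year | salary
Alice Wilson | 2018 | 100776
Kate Miller | 2019 | 128789
Henry Wilson | 2020 | 57593
Kate Miller | 2017 | 112264
Grace Miller | 2020 | 50471
Mia Wilson | 2020 | 58472
Olivia Smith | 2015 | 70848
Grace Miller | 2019 | 120081
Olivia Jones | 2015 | 62709
Rose Johnson | 2022 | 111458
Carol Smith | 2021 | 87997
Carol Johnson | 2024 | 83660
Carol Davis | 2017 | 133948
Peter Davis | 2016 | 40011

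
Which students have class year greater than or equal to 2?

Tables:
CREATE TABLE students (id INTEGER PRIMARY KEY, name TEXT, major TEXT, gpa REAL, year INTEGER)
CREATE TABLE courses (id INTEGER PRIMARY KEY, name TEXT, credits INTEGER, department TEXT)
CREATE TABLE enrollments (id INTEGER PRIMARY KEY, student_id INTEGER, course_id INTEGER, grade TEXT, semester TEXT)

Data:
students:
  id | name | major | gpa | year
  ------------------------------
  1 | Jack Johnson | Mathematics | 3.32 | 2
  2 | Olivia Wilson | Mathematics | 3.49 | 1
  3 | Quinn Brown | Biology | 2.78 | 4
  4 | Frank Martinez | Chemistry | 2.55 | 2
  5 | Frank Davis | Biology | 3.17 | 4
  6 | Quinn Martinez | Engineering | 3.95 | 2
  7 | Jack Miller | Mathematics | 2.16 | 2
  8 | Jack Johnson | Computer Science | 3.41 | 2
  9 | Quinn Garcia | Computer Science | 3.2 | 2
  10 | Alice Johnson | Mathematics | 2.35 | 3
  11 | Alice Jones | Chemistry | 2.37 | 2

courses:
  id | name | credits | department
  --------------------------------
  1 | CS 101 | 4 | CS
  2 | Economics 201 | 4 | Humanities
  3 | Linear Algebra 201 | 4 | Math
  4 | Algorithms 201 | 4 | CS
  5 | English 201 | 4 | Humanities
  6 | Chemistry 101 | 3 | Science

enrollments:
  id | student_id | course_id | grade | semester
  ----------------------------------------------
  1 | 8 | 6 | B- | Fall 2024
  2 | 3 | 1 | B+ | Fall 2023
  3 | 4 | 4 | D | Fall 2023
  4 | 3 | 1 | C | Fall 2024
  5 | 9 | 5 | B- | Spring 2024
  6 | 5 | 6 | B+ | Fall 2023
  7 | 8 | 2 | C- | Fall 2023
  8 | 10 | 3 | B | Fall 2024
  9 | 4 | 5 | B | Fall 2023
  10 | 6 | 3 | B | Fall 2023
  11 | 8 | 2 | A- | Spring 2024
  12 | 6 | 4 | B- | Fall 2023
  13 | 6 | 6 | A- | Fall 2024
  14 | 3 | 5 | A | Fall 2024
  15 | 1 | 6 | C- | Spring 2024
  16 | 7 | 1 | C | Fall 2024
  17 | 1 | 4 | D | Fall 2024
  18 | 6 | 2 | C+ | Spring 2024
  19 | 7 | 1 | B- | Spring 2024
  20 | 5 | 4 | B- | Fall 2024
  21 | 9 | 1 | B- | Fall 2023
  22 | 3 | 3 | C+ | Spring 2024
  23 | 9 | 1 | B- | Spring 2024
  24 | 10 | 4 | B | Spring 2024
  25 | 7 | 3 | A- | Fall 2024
SELECT name, year FROM students WHERE year >= 2

Execution result:
name | year
Jack Johnson | 2
Quinn Brown | 4
Frank Martinez | 2
Frank Davis | 4
Quinn Martinez | 2
Jack Miller | 2
Jack Johnson | 2
Quinn Garcia | 2
Alice Johnson | 3
Alice Jones | 2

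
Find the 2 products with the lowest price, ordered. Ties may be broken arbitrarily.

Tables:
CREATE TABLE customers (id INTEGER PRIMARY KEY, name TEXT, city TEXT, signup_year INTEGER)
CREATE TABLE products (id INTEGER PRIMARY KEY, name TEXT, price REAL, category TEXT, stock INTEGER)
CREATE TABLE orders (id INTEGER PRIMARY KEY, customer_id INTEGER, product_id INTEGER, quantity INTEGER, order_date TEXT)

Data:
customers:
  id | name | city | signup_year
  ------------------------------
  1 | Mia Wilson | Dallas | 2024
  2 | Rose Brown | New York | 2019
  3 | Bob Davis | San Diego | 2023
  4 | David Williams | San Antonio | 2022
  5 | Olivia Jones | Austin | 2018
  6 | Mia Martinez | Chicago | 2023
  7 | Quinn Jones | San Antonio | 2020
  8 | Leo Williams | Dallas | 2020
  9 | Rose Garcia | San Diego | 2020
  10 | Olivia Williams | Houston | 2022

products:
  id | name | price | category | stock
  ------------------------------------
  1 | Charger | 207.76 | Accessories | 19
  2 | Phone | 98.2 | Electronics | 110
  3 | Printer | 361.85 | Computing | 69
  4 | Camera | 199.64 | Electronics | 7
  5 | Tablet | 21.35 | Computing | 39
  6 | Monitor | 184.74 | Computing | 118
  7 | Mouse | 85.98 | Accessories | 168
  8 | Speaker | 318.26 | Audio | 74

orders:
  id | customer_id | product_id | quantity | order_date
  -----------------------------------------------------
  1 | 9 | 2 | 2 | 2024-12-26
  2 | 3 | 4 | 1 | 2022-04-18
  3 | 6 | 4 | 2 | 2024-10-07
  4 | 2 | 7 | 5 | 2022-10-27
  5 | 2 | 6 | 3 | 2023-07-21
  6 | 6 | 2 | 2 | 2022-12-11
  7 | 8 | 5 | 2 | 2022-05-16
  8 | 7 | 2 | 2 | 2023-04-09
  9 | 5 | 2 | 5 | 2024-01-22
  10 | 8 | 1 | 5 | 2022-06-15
SELECT name, price FROM products ORDER BY price ASC LIMIT 2

Execution result:
name | price
Tablet | 21.35
Mouse | 85.98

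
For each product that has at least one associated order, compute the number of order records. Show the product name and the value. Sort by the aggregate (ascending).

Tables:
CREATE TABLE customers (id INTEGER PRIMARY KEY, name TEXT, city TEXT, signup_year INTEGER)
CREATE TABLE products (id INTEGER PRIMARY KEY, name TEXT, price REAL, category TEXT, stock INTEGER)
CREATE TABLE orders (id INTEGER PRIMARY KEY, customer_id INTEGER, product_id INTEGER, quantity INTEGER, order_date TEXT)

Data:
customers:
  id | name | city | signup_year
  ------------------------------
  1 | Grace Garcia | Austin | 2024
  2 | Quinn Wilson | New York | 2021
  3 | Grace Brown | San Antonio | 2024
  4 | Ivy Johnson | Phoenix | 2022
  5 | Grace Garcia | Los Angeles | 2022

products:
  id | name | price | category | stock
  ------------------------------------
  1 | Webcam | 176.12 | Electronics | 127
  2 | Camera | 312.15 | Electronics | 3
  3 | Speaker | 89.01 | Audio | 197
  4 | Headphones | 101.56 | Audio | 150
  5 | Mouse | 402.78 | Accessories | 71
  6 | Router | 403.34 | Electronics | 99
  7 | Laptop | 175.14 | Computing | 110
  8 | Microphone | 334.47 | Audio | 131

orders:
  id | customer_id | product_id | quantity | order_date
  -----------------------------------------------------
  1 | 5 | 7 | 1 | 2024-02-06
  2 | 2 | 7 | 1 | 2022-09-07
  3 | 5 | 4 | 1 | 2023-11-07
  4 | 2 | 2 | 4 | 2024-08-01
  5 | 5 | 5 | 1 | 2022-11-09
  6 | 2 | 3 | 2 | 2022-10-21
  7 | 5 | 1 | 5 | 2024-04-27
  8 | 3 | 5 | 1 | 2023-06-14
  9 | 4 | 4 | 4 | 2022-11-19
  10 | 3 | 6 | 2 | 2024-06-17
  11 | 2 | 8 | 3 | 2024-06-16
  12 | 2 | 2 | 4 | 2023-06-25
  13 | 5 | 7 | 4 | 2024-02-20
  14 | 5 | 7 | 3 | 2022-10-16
SELECT p.name, COUNT(*) AS n FROM orders c JOIN products p ON c.product_id = p.id GROUP BY p.id, p.name ORDER BY n ASC

Execution result:
name | n
Webcam | 1
Speaker | 1
Router | 1
Microphone | 1
Camera | 2
Headphones | 2
Mouse | 2
Laptop | 4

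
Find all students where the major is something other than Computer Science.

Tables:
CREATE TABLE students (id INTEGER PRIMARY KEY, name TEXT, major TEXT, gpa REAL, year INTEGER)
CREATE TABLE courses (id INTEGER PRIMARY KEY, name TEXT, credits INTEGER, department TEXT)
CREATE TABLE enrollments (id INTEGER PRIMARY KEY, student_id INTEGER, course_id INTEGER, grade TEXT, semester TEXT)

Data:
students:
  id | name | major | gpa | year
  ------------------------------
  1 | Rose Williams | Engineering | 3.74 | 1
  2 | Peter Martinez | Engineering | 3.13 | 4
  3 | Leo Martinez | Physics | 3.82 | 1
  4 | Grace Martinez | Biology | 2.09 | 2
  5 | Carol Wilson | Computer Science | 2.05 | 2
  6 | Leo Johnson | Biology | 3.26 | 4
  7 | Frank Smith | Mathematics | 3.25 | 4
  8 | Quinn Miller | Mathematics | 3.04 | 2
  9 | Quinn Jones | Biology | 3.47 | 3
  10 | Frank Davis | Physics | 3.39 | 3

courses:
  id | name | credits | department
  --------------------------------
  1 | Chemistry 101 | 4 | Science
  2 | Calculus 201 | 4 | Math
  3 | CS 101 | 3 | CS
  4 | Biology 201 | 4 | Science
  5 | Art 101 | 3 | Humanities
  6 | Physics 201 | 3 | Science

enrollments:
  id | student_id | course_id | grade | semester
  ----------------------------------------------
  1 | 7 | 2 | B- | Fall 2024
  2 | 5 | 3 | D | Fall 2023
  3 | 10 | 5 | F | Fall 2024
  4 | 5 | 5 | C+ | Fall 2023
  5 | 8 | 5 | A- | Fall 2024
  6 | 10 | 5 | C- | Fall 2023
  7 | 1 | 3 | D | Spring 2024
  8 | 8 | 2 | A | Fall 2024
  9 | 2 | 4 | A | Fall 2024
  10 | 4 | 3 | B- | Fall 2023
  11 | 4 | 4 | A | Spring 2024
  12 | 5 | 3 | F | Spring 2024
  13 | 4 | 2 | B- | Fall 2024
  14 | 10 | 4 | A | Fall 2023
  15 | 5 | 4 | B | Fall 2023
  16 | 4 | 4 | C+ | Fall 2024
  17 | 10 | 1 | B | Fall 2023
SELECT name, major FROM students WHERE major <> 'Computer Science'

Execution result:
name | major
Rose Williams | Engineering
Peter Martinez | Engineering
Leo Martinez | Physics
Grace Martinez | Biology
Leo Johnson | Biology
Frank Smith | Mathematics
Quinn Miller | Mathematics
Quinn Jones | Biology
Frank Davis | Physics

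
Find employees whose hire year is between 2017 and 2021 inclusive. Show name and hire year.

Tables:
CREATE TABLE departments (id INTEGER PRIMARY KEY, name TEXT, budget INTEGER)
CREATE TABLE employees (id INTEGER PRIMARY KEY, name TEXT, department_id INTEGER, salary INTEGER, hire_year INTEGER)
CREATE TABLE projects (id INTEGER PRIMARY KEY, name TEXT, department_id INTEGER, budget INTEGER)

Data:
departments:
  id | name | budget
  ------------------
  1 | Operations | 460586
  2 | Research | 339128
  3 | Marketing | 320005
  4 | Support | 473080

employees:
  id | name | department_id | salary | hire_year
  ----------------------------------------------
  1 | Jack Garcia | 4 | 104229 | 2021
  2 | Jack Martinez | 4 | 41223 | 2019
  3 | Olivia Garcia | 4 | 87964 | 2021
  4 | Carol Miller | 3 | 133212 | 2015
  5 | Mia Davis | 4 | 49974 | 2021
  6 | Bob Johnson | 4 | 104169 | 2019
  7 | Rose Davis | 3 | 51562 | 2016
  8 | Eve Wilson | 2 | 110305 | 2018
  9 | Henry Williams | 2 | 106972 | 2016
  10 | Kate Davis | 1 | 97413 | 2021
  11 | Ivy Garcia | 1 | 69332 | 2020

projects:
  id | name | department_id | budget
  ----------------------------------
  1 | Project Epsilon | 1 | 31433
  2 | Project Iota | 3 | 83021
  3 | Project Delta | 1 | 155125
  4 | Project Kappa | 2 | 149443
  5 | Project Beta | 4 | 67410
SELECT name, hire_year FROM employees WHERE hire_year BETWEEN 2017 AND 2021

Execution result:
name | hire_year
Jack Garcia | 2021
Jack Martinez | 2019
Olivia Garcia | 2021
Mia Davis | 2021
Bob Johnson | 2019
Eve Wilson | 2018
Kate Davis | 2021
Ivy Garcia | 2020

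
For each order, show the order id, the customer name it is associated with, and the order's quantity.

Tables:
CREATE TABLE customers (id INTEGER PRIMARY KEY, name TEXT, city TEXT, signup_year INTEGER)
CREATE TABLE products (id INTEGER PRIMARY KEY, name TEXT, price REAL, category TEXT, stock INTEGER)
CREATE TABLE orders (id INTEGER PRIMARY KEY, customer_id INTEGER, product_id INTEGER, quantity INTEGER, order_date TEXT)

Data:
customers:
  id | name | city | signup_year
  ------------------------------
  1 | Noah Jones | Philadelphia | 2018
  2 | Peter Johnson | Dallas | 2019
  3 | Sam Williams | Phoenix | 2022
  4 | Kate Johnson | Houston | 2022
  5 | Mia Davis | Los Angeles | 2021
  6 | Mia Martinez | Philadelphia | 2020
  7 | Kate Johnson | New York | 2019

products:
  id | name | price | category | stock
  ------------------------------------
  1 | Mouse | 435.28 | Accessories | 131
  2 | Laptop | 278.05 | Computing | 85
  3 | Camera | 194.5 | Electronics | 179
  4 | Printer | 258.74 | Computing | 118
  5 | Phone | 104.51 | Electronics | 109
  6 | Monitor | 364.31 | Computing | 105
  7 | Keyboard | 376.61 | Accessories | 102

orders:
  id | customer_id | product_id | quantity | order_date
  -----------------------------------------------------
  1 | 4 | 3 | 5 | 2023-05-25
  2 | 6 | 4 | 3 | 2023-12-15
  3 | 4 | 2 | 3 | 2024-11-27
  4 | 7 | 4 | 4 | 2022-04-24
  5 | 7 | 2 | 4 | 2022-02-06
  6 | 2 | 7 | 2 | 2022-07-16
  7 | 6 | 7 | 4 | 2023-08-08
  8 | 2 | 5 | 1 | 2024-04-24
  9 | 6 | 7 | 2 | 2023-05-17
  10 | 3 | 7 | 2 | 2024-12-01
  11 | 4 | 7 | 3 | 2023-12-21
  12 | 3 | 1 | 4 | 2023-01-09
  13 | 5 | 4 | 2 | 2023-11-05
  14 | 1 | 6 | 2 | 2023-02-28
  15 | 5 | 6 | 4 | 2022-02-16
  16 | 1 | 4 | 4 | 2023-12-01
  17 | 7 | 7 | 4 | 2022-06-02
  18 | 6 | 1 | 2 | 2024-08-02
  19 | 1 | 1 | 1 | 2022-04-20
SELECT c.id, p.name AS customer, c.quantity FROM orders c JOIN customers p ON c.customer_id = p.id

Execution result:
id | customer | quantity
1 | Kate Johnson | 5
2 | Mia Martinez | 3
3 | Kate Johnson | 3
4 | Kate Johnson | 4
5 | Kate Johnson | 4
6 | Peter Johnson | 2
7 | Mia Martinez | 4
8 | Peter Johnson | 1
9 | Mia Martinez | 2
10 | Sam Williams | 2
11 | Kate Johnson | 3
12 | Sam Williams | 4
13 | Mia Davis | 2
14 | Noah Jones | 2
15 | Mia Davis | 4
16 | Noah Jones | 4
17 | Kate Johnson | 4
18 | Mia Martinez | 2
19 | Noah Jones | 1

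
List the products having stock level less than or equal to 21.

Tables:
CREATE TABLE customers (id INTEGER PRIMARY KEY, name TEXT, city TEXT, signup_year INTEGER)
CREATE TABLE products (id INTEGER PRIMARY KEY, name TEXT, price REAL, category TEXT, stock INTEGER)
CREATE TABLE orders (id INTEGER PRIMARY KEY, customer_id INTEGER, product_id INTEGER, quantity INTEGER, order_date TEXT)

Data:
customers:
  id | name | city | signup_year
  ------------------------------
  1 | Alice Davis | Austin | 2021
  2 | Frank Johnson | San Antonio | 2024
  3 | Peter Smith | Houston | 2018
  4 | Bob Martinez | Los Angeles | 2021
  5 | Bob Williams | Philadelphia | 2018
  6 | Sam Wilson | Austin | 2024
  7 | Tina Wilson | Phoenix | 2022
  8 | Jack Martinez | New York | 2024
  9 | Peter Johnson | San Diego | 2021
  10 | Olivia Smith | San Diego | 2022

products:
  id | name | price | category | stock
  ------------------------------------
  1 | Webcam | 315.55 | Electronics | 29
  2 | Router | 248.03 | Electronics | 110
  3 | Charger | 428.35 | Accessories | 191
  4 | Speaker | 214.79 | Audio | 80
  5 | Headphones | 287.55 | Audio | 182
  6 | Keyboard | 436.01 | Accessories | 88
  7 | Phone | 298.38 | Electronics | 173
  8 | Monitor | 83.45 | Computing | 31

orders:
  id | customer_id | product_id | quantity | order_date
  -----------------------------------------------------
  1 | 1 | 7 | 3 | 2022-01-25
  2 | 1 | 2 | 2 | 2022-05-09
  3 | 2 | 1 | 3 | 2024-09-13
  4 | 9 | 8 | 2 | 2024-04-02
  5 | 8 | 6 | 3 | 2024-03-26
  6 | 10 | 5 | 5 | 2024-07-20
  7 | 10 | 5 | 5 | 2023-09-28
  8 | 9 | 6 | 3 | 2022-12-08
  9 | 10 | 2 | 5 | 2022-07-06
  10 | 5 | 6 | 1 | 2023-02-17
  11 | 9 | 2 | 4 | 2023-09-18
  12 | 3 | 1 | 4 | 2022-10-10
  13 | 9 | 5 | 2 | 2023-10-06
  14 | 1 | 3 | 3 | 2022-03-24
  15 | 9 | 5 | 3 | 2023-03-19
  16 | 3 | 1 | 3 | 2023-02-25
SELECT name, stock FROM products WHERE stock <= 21

Execution result:
(no rows)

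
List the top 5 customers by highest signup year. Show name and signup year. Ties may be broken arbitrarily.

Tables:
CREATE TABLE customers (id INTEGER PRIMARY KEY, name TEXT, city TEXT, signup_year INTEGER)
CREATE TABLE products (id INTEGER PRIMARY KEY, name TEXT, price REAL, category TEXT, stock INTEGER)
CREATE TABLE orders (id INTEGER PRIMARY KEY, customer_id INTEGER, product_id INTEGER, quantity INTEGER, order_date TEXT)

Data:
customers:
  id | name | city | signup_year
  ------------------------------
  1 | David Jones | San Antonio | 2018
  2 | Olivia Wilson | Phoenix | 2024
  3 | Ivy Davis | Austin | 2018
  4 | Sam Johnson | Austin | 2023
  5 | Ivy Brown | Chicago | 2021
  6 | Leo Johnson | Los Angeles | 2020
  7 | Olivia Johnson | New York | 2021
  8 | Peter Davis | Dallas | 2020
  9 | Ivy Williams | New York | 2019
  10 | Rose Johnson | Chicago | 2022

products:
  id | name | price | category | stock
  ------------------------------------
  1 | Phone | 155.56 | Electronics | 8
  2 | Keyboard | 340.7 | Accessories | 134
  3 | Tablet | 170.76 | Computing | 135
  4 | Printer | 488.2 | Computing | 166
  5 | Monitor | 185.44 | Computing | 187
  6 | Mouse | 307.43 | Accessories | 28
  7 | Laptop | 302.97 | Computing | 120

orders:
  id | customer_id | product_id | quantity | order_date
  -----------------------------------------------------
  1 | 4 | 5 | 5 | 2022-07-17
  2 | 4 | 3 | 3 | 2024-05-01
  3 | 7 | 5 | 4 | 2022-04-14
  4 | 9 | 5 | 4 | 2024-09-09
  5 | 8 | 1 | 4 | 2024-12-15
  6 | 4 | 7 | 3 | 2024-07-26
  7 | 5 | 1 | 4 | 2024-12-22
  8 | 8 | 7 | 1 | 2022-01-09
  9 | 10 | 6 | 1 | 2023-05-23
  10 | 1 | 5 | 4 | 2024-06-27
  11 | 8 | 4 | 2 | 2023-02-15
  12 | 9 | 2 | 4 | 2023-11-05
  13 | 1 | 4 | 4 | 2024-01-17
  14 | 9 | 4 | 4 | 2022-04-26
SELECT name, signup_year FROM customers ORDER BY signup_year DESC LIMIT 5

Execution result:
name | signup_year
Olivia Wilson | 2024
Sam Johnson | 2023
Rose Johnson | 2022
Ivy Brown | 2021
Olivia Johnson | 2021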